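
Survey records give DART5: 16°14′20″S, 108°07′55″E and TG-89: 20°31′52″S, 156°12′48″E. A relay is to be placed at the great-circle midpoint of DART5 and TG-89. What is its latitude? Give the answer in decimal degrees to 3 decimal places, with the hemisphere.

DART5: φ = -16.23889°, λ = +108.13194°
TG-89: φ = -20.53111°, λ = +156.21333°
Bx = cos φ₂ cos Δλ = 0.625639,  By = cos φ₂ sin Δλ = 0.696831
φₘ = atan2(sin φ₁ + sin φ₂, √((cos φ₁ + Bx)² + By²)) = -19.99788°
λₘ = λ₁ + atan2(By, cos φ₁ + Bx) = 131.85431°

19.998°S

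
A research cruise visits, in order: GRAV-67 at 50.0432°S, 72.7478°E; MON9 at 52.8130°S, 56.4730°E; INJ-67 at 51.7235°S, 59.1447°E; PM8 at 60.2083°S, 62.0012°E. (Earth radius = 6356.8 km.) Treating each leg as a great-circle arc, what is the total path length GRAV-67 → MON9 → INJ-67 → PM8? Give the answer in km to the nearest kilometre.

2340 km

GRAV-67→MON9: c = 0.183135 rad, d = 1164.16 km
MON9→INJ-67: c = 0.034288 rad, d = 217.96 km
INJ-67→PM8: c = 0.150657 rad, d = 957.70 km
Total = 1164.16 + 217.96 + 957.70 = 2339.81 km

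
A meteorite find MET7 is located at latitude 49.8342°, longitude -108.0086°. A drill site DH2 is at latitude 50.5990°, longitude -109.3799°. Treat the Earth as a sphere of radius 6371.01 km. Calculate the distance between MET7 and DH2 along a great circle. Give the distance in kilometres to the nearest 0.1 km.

Δφ = 0.7648°,  Δλ = -1.3713°
a = sin²(Δφ/2) + cos φ₁ cos φ₂ sin²(Δλ/2) = 0.000103
c = 2·arcsin(√a) = 0.020315 rad = 1.1640°
d = R·c = 6371.01 × 0.020315 = 129.4 km

129.4 km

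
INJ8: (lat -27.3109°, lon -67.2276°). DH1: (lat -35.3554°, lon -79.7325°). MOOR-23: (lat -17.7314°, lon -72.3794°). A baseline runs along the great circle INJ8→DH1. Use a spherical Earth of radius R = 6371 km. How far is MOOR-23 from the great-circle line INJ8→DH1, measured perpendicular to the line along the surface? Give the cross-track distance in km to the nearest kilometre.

δ₁₃ = central angle INJ8→MOOR-23 = 0.186621 rad  (haversine)
θ₁₃ = bearing INJ8→MOOR-23 = 332.550°,  θ₁₂ = bearing INJ8→DH1 = 229.878°
dₓₜ = R·arcsin(sin δ₁₃ · sin(θ₁₃ − θ₁₂)) = 6371·arcsin(0.18554·sin(102.672°)) = 1159.675 km
|dₓₜ| = 1159.675 km

1160 km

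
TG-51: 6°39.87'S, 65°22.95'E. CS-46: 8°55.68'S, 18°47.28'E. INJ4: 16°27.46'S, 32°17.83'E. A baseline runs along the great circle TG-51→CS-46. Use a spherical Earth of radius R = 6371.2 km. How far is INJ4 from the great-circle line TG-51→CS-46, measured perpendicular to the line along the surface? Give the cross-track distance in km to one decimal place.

846.3 km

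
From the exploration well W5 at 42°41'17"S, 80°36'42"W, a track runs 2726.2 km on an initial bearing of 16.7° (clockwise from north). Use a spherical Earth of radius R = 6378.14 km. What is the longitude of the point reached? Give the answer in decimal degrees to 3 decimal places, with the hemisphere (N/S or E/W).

73.375°W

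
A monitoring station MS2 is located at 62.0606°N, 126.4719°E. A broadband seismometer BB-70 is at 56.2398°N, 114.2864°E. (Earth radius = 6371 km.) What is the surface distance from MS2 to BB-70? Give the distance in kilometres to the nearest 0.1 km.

946.8 km

Δφ = -5.8208°,  Δλ = -12.1855°
a = sin²(Δφ/2) + cos φ₁ cos φ₂ sin²(Δλ/2) = 0.005511
c = 2·arcsin(√a) = 0.148612 rad = 8.5148°
d = R·c = 6371 × 0.148612 = 946.8 km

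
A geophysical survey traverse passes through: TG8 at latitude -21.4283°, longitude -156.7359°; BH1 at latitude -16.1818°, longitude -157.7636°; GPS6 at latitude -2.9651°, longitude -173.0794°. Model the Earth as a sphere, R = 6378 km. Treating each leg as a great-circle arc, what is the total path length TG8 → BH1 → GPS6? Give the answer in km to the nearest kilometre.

2825 km

TG8→BH1: c = 0.093128 rad, d = 593.97 km
BH1→GPS6: c = 0.349776 rad, d = 2230.87 km
Total = 593.97 + 2230.87 = 2824.84 km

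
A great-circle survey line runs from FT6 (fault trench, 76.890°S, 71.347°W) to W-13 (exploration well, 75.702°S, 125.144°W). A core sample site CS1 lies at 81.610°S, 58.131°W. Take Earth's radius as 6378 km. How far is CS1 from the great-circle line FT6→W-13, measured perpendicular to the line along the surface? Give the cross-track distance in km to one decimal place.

589.5 km

δ₁₃ = central angle FT6→CS1 = 0.092421 rad  (haversine)
θ₁₃ = bearing FT6→CS1 = 158.811°,  θ₁₂ = bearing FT6→W-13 = 248.692°
dₓₜ = R·arcsin(sin δ₁₃ · sin(θ₁₃ − θ₁₂)) = 6378·arcsin(0.09229·sin(-89.882°)) = -589.462 km
|dₓₜ| = 589.462 km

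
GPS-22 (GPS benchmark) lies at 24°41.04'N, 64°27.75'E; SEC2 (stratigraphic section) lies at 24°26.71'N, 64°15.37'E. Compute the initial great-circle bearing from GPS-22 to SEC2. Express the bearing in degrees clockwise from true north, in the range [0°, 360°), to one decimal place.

218.2°

GPS-22: φ = +24.68400°, λ = +64.46250°
SEC2: φ = +24.44517°, λ = +64.25617°
Δλ = -0.2063°
y = sin Δλ · cos φ₂ = -0.003278
x = cos φ₁ sin φ₂ − sin φ₁ cos φ₂ cos Δλ = -0.004166
θ = atan2(y, x) = -141.7992° → 218.2008° (mod 360°)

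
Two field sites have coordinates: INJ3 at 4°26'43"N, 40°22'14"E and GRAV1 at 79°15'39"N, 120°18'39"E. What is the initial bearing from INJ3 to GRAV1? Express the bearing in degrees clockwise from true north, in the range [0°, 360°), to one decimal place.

10.6°

INJ3: φ = +4.44528°, λ = +40.37056°
GRAV1: φ = +79.26083°, λ = +120.31083°
Δλ = 79.9403°
y = sin Δλ · cos φ₂ = 0.183474
x = cos φ₁ sin φ₂ − sin φ₁ cos φ₂ cos Δλ = 0.977007
θ = atan2(y, x) = 10.6358° → 10.6358° (mod 360°)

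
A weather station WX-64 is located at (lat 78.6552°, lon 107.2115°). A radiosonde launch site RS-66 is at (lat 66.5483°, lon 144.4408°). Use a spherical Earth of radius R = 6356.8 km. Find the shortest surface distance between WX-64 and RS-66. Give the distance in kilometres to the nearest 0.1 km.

Δφ = -12.1069°,  Δλ = 37.2293°
a = sin²(Δφ/2) + cos φ₁ cos φ₂ sin²(Δλ/2) = 0.019098
c = 2·arcsin(√a) = 0.277276 rad = 15.8867°
d = R·c = 6356.8 × 0.277276 = 1762.6 km

1762.6 km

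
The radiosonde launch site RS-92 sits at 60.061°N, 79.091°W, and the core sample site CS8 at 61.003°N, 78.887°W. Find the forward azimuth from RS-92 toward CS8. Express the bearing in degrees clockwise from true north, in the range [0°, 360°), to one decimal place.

6.0°

Δλ = 0.2040°
y = sin Δλ · cos φ₂ = 0.001726
x = cos φ₁ sin φ₂ − sin φ₁ cos φ₂ cos Δλ = 0.016443
θ = atan2(y, x) = 5.9923° → 5.9923° (mod 360°)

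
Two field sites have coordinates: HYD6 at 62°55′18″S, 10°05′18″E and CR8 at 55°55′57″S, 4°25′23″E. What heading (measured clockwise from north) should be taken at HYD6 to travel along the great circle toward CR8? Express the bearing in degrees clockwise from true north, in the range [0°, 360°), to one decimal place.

HYD6: φ = -62.92167°, λ = +10.08833°
CR8: φ = -55.93250°, λ = +4.42306°
Δλ = -5.6653°
y = sin Δλ · cos φ₂ = -0.055298
x = cos φ₁ sin φ₂ − sin φ₁ cos φ₂ cos Δλ = 0.119245
θ = atan2(y, x) = -24.8787° → 335.1213° (mod 360°)

335.1°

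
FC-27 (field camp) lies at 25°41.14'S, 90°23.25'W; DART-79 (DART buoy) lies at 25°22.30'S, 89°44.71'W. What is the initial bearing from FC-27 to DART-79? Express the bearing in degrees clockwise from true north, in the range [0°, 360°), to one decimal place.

61.7°

FC-27: φ = -25.68567°, λ = -90.38750°
DART-79: φ = -25.37167°, λ = -89.74517°
Δλ = 0.6423°
y = sin Δλ · cos φ₂ = 0.010129
x = cos φ₁ sin φ₂ − sin φ₁ cos φ₂ cos Δλ = 0.005456
θ = atan2(y, x) = 61.6929° → 61.6929° (mod 360°)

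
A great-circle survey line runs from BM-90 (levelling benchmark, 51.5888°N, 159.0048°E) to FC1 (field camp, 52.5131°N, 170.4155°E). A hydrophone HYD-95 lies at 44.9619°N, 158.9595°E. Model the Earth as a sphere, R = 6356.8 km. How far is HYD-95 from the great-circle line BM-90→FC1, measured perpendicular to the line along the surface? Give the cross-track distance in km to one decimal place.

718.4 km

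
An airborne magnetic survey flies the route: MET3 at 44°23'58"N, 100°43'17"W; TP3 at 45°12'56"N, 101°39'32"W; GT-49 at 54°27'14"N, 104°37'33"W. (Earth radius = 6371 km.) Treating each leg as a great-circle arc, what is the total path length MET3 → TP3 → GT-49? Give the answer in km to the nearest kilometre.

MET3: φ = +44.39944°, λ = -100.72139°
TP3: φ = +45.21556°, λ = -101.65889°
GT-49: φ = +54.45389°, λ = -104.62583°
MET3→TP3: c = 0.018375 rad, d = 117.07 km
TP3→GT-49: c = 0.164624 rad, d = 1048.82 km
Total = 117.07 + 1048.82 = 1165.88 km

1166 km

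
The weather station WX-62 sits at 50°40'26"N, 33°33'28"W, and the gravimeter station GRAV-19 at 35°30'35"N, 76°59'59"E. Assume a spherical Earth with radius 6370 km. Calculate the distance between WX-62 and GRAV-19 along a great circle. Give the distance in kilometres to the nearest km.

8277 km

WX-62: φ = +50.67389°, λ = -33.55778°
GRAV-19: φ = +35.50972°, λ = +76.99972°
Δφ = -15.1642°,  Δλ = 110.5575°
a = sin²(Δφ/2) + cos φ₁ cos φ₂ sin²(Δλ/2) = 0.365918
c = 2·arcsin(√a) = 1.299309 rad = 74.4449°
d = R·c = 6370 × 1.299309 = 8276.6 km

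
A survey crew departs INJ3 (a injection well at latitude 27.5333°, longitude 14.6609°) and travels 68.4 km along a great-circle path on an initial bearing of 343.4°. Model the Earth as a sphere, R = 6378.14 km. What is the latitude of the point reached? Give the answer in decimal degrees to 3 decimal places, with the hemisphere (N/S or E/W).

28.122°N

δ = d/R = 68.4/6378.14 = 0.010724 rad
φ₂ = arcsin(sin φ₁ cos δ + cos φ₁ sin δ cos θ)
   = arcsin(0.46226·0.99994 + 0.88674·0.01072·0.95832) = 28.12200°
λ₂ = λ₁ + atan2(sin θ sin δ cos φ₁, cos δ − sin φ₁ sin φ₂) = 14.46187°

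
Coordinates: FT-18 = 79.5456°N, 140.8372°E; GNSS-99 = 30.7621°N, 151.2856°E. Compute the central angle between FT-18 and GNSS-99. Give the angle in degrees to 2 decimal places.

48.98°

Δφ = -48.7835°,  Δλ = 10.4484°
a = sin²(Δφ/2) + cos φ₁ cos φ₂ sin²(Δλ/2) = 0.171840
c = 2·arcsin(√a) = 0.854865 rad = 48.9801°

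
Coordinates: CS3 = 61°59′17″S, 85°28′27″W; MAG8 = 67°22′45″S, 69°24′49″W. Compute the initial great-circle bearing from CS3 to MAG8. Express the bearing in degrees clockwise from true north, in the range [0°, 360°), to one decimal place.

135.2°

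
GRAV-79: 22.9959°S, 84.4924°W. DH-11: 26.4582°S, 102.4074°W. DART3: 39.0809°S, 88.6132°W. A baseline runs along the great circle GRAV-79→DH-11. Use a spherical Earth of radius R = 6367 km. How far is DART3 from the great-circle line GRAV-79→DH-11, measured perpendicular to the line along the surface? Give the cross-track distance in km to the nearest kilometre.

δ₁₃ = central angle GRAV-79→DART3 = 0.287328 rad  (haversine)
θ₁₃ = bearing GRAV-79→DART3 = 191.352°,  θ₁₂ = bearing GRAV-79→DH-11 = 254.311°
dₓₜ = R·arcsin(sin δ₁₃ · sin(θ₁₃ − θ₁₂)) = 6367·arcsin(0.28339·sin(-62.959°)) = -1624.680 km
|dₓₜ| = 1624.680 km

1625 km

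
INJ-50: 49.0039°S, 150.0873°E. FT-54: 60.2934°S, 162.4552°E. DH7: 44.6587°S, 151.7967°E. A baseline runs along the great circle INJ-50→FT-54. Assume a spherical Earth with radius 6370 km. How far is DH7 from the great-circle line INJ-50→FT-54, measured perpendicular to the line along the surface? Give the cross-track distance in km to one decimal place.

341.8 km

δ₁₃ = central angle INJ-50→DH7 = 0.078531 rad  (haversine)
θ₁₃ = bearing INJ-50→DH7 = 15.692°,  θ₁₂ = bearing INJ-50→FT-54 = 152.563°
dₓₜ = R·arcsin(sin δ₁₃ · sin(θ₁₃ − θ₁₂)) = 6370·arcsin(0.07845·sin(-136.871°)) = -341.802 km
|dₓₜ| = 341.802 km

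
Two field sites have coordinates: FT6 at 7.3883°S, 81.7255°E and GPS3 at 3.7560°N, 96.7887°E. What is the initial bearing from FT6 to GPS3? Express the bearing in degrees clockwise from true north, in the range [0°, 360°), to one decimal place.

Δλ = 15.0632°
y = sin Δλ · cos φ₂ = 0.259326
x = cos φ₁ sin φ₂ − sin φ₁ cos φ₂ cos Δλ = 0.188872
θ = atan2(y, x) = 53.9335° → 53.9335° (mod 360°)

53.9°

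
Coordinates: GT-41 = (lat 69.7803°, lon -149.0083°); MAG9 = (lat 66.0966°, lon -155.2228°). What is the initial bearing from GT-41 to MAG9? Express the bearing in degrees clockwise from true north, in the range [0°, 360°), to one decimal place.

Δλ = -6.2145°
y = sin Δλ · cos φ₂ = -0.043863
x = cos φ₁ sin φ₂ − sin φ₁ cos φ₂ cos Δλ = -0.062014
θ = atan2(y, x) = -144.7281° → 215.2719° (mod 360°)

215.3°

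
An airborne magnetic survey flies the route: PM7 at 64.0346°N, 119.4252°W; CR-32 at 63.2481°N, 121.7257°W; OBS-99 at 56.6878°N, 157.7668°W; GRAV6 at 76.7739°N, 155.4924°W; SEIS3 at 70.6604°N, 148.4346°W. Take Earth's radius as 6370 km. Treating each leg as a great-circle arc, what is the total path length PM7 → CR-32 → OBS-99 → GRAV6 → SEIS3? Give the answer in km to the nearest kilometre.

PM7→CR-32: c = 0.022497 rad, d = 143.31 km
CR-32→OBS-99: c = 0.329714 rad, d = 2100.28 km
OBS-99→GRAV6: c = 0.350857 rad, d = 2234.96 km
GRAV6→SEIS3: c = 0.111962 rad, d = 713.20 km
Total = 143.31 + 2100.28 + 2234.96 + 713.20 = 5191.75 km

5192 km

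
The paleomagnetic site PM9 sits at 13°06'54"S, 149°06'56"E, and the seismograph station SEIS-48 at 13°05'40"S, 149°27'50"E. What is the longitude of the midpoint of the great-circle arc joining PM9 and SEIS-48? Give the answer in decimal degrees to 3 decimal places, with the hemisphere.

PM9: φ = -13.11500°, λ = +149.11556°
SEIS-48: φ = -13.09444°, λ = +149.46389°
Bx = cos φ₂ cos Δλ = 0.973980,  By = cos φ₂ sin Δλ = 0.005921
φₘ = atan2(sin φ₁ + sin φ₂, √((cos φ₁ + Bx)² + By²)) = -13.10478°
λₘ = λ₁ + atan2(By, cos φ₁ + Bx) = 149.28973°

149.290°E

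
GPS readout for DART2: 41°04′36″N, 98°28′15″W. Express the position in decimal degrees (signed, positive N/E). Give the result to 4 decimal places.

+41.0767°, -98.4708°

lat: 41.0767° N → +41.0767°
lon: 98.4708° W → -98.4708°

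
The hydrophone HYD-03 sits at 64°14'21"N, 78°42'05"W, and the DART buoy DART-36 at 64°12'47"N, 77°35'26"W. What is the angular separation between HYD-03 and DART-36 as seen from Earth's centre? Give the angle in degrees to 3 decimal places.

HYD-03: φ = +64.23917°, λ = -78.70139°
DART-36: φ = +64.21306°, λ = -77.59056°
Δφ = -0.0261°,  Δλ = 1.1108°
a = sin²(Δφ/2) + cos φ₁ cos φ₂ sin²(Δλ/2) = 0.000018
c = 2·arcsin(√a) = 0.008442 rad = 0.4837°

0.484°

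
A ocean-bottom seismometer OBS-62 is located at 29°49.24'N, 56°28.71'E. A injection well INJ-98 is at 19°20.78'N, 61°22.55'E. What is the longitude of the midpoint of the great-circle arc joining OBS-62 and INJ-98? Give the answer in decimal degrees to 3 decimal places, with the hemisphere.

59.030°E

OBS-62: φ = +29.82067°, λ = +56.47850°
INJ-98: φ = +19.34633°, λ = +61.37583°
Bx = cos φ₂ cos Δλ = 0.940089,  By = cos φ₂ sin Δλ = 0.080550
φₘ = atan2(sin φ₁ + sin φ₂, √((cos φ₁ + Bx)² + By²)) = 24.60327°
λₘ = λ₁ + atan2(By, cos φ₁ + Bx) = 59.02991°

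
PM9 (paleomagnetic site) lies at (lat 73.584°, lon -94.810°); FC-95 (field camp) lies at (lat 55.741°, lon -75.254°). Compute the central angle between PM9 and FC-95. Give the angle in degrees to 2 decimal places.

Δφ = -17.8430°,  Δλ = 19.5560°
a = sin²(Δφ/2) + cos φ₁ cos φ₂ sin²(Δλ/2) = 0.028639
c = 2·arcsin(√a) = 0.340096 rad = 19.4861°

19.49°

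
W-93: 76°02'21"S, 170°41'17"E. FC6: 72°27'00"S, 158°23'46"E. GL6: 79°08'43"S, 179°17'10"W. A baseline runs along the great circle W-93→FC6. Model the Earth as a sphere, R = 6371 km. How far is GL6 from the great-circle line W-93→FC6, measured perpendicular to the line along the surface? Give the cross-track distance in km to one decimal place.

W-93: φ = -76.03917°, λ = +170.68806°
FC6: φ = -72.45000°, λ = +158.39611°
GL6: φ = -79.14528°, λ = -179.28611°
δ₁₃ = central angle W-93→GL6 = 0.065783 rad  (haversine)
θ₁₃ = bearing W-93→GL6 = 150.083°,  θ₁₂ = bearing W-93→FC6 = 311.045°
dₓₜ = R·arcsin(sin δ₁₃ · sin(θ₁₃ − θ₁₂)) = 6371·arcsin(0.06574·sin(-160.962°)) = -136.620 km
|dₓₜ| = 136.620 km

136.6 km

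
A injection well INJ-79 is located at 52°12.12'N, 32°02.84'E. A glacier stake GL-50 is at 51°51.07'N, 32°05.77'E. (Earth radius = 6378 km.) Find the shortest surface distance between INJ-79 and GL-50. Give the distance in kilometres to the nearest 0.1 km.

39.2 km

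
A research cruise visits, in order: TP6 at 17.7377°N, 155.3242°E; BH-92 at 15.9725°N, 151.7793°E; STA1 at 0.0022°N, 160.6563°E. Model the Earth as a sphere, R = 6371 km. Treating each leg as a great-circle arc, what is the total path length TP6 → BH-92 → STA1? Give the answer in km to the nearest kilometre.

TP6→BH-92: c = 0.066744 rad, d = 425.23 km
BH-92→STA1: c = 0.317916 rad, d = 2025.45 km
Total = 425.23 + 2025.45 = 2450.67 km

2451 km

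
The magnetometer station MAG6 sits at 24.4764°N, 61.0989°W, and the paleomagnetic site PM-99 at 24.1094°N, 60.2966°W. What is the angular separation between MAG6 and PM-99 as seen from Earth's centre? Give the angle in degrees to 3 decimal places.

0.818°

Δφ = -0.3670°,  Δλ = 0.8023°
a = sin²(Δφ/2) + cos φ₁ cos φ₂ sin²(Δλ/2) = 0.000051
c = 2·arcsin(√a) = 0.014280 rad = 0.8182°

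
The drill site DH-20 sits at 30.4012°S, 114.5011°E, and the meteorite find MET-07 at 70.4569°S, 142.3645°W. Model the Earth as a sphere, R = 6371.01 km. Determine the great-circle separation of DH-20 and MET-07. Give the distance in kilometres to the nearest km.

Δφ = -40.0557°,  Δλ = 103.1344°
a = sin²(Δφ/2) + cos φ₁ cos φ₂ sin²(Δλ/2) = 0.294332
c = 2·arcsin(√a) = 1.146877 rad = 65.7112°
d = R·c = 6371.01 × 1.146877 = 7306.8 km

7307 km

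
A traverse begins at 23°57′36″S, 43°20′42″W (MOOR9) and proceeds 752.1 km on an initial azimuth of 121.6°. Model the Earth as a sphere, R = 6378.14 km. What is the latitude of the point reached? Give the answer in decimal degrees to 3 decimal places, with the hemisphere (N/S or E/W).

27.362°S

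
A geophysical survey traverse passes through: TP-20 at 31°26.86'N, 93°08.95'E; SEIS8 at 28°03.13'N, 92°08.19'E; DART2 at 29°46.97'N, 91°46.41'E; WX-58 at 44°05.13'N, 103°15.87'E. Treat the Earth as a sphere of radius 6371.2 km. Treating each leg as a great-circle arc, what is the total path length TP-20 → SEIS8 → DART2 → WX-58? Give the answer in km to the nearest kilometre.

2472 km

TP-20: φ = +31.44767°, λ = +93.14917°
SEIS8: φ = +28.05217°, λ = +92.13650°
DART2: φ = +29.78283°, λ = +91.77350°
WX-58: φ = +44.08550°, λ = +103.26450°
TP-20→SEIS8: c = 0.061216 rad, d = 390.02 km
SEIS8→DART2: c = 0.030711 rad, d = 195.66 km
DART2→WX-58: c = 0.296009 rad, d = 1885.93 km
Total = 390.02 + 195.66 + 1885.93 = 2471.61 km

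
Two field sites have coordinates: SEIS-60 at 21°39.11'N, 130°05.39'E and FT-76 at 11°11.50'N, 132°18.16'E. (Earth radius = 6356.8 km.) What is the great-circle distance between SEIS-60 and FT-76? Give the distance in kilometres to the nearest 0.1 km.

1184.1 km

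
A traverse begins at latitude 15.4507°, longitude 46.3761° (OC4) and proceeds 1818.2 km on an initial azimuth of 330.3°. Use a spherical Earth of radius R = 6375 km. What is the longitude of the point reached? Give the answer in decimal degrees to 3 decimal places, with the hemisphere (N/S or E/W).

37.167°E

δ = d/R = 1818.2/6375 = 0.285208 rad
φ₂ = arcsin(sin φ₁ cos δ + cos φ₁ sin δ cos θ)
   = arcsin(0.26641·0.95960 + 0.96386·0.28136·0.86863) = 29.42015°
λ₂ = λ₁ + atan2(sin θ sin δ cos φ₁, cos δ − sin φ₁ sin φ₂) = 37.16693°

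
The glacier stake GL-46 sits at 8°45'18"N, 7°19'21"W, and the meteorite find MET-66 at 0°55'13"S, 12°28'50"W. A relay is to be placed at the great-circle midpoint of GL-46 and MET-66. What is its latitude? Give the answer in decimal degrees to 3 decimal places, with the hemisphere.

GL-46: φ = +8.75500°, λ = -7.32250°
MET-66: φ = -0.92028°, λ = -12.48056°
Bx = cos φ₂ cos Δλ = 0.995822,  By = cos φ₂ sin Δλ = -0.089892
φₘ = atan2(sin φ₁ + sin φ₂, √((cos φ₁ + Bx)² + By²)) = 3.92132°
λₘ = λ₁ + atan2(By, cos φ₁ + Bx) = -9.91648°

3.921°N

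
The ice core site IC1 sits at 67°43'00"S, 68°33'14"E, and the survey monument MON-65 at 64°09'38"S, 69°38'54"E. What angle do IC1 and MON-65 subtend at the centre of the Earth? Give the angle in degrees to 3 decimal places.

3.584°

IC1: φ = -67.71667°, λ = +68.55389°
MON-65: φ = -64.16056°, λ = +69.64833°
Δφ = 3.5561°,  Δλ = 1.0944°
a = sin²(Δφ/2) + cos φ₁ cos φ₂ sin²(Δλ/2) = 0.000978
c = 2·arcsin(√a) = 0.062550 rad = 3.5839°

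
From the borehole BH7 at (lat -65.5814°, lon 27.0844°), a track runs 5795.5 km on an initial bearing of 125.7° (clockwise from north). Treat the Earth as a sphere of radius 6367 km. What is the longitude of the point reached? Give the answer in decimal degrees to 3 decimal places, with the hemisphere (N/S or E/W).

131.592°E

δ = d/R = 5795.5/6367 = 0.910240 rad
φ₂ = arcsin(sin φ₁ cos δ + cos φ₁ sin δ cos θ)
   = arcsin(-0.91055·0.61356 + 0.41340·0.78965·-0.58354) = -48.51813°
λ₂ = λ₁ + atan2(sin θ sin δ cos φ₁, cos δ − sin φ₁ sin φ₂) = 131.59193°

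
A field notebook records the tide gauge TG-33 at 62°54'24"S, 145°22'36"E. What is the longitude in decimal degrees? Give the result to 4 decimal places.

145.3767°E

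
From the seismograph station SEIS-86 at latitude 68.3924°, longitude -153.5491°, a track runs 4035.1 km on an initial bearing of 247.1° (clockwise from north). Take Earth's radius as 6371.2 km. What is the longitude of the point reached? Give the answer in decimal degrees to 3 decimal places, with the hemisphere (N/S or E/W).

159.594°E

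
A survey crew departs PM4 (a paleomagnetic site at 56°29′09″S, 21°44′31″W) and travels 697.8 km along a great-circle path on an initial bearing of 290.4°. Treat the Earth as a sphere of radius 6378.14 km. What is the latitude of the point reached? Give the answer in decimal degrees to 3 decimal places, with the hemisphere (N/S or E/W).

53.877°S

PM4: φ = -56.48583°, λ = -21.74194°
δ = d/R = 697.8/6378.14 = 0.109405 rad
φ₂ = arcsin(sin φ₁ cos δ + cos φ₁ sin δ cos θ)
   = arcsin(-0.83375·0.99402 + 0.55214·0.10919·0.34857) = -53.87671°
λ₂ = λ₁ + atan2(sin θ sin δ cos φ₁, cos δ − sin φ₁ sin φ₂) = -31.73888°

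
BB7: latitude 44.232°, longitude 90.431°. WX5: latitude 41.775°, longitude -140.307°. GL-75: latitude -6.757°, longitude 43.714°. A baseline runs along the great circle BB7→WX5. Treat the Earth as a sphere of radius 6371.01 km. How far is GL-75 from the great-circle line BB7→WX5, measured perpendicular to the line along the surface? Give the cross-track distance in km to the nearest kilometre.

δ₁₃ = central angle BB7→GL-75 = 1.152984 rad  (haversine)
θ₁₃ = bearing BB7→GL-75 = 232.275°,  θ₁₂ = bearing BB7→WX5 = 35.598°
dₓₜ = R·arcsin(sin δ₁₃ · sin(θ₁₃ − θ₁₂)) = 6371.01·arcsin(0.91398·sin(196.677°)) = -1690.835 km
|dₓₜ| = 1690.835 km

1691 km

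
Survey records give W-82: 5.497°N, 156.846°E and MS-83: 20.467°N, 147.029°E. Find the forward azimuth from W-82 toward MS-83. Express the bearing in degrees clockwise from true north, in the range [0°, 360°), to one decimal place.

Δλ = -9.8170°
y = sin Δλ · cos φ₂ = -0.159739
x = cos φ₁ sin φ₂ − sin φ₁ cos φ₂ cos Δλ = 0.259627
θ = atan2(y, x) = -31.6024° → 328.3976° (mod 360°)

328.4°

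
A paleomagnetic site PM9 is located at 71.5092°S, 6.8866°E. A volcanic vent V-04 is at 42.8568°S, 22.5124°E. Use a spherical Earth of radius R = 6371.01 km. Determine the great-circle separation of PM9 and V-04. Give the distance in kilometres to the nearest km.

Δφ = 28.6524°,  Δλ = 15.6258°
a = sin²(Δφ/2) + cos φ₁ cos φ₂ sin²(Δλ/2) = 0.065524
c = 2·arcsin(√a) = 0.517715 rad = 29.6629°
d = R·c = 6371.01 × 0.517715 = 3298.4 km

3298 km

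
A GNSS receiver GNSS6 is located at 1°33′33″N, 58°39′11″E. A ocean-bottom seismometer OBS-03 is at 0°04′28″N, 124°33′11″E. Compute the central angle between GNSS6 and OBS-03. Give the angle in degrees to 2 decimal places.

65.91°

GNSS6: φ = +1.55917°, λ = +58.65306°
OBS-03: φ = +0.07444°, λ = +124.55306°
Δφ = -1.4847°,  Δλ = 65.9000°
a = sin²(Δφ/2) + cos φ₁ cos φ₂ sin²(Δλ/2) = 0.295893
c = 2·arcsin(√a) = 1.150299 rad = 65.9073°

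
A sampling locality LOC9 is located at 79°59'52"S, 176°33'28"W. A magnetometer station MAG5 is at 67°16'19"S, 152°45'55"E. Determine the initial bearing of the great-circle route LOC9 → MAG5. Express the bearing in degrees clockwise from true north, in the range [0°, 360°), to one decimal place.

310.3°

LOC9: φ = -79.99778°, λ = -176.55778°
MAG5: φ = -67.27194°, λ = +152.76528°
Δλ = -30.6769°
y = sin Δλ · cos φ₂ = -0.197119
x = cos φ₁ sin φ₂ − sin φ₁ cos φ₂ cos Δλ = 0.167040
θ = atan2(y, x) = -49.7218° → 310.2782° (mod 360°)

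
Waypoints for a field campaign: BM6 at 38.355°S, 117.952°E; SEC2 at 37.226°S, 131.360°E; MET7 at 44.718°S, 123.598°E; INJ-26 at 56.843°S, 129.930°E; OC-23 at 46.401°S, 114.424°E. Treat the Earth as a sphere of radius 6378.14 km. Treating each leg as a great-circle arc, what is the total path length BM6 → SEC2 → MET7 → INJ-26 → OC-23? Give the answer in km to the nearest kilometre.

5237 km

BM6→SEC2: c = 0.185811 rad, d = 1185.13 km
SEC2→MET7: c = 0.165846 rad, d = 1057.79 km
MET7→INJ-26: c = 0.222627 rad, d = 1419.95 km
INJ-26→OC-23: c = 0.246752 rad, d = 1573.82 km
Total = 1185.13 + 1057.79 + 1419.95 + 1573.82 = 5236.69 km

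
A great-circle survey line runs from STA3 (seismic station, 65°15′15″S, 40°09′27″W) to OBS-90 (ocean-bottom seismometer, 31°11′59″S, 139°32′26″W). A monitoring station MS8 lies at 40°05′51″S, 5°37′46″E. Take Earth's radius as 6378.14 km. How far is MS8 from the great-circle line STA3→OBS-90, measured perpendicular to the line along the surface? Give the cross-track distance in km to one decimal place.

STA3: φ = -65.25417°, λ = -40.15750°
OBS-90: φ = -31.19972°, λ = -139.54056°
MS8: φ = -40.09750°, λ = +5.62944°
δ₁₃ = central angle STA3→MS8 = 0.629652 rad  (haversine)
θ₁₃ = bearing STA3→MS8 = 68.604°,  θ₁₂ = bearing STA3→OBS-90 = 247.853°
dₓₜ = R·arcsin(sin δ₁₃ · sin(θ₁₃ − θ₁₂)) = 6378.14·arcsin(0.58886·sin(-179.249°)) = -49.218 km
|dₓₜ| = 49.218 km

49.2 km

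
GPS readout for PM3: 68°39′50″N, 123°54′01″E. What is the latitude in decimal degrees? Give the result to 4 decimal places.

68° + 39′/60 + 50″/3600 = 68 + 0.65000 + 0.01389 = 68.6639°

68.6639°N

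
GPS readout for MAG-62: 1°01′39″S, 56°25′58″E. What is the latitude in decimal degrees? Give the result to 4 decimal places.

1.0275°S

1° + 1′/60 + 39″/3600 = 1 + 0.01667 + 0.01083 = 1.0275°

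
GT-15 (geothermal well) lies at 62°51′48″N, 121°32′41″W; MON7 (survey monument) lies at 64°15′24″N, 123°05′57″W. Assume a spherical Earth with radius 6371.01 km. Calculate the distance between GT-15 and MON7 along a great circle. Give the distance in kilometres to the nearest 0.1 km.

GT-15: φ = +62.86333°, λ = -121.54472°
MON7: φ = +64.25667°, λ = -123.09917°
Δφ = 1.3933°,  Δλ = -1.5544°
a = sin²(Δφ/2) + cos φ₁ cos φ₂ sin²(Δλ/2) = 0.000184
c = 2·arcsin(√a) = 0.027151 rad = 1.5557°
d = R·c = 6371.01 × 0.027151 = 173.0 km

173.0 km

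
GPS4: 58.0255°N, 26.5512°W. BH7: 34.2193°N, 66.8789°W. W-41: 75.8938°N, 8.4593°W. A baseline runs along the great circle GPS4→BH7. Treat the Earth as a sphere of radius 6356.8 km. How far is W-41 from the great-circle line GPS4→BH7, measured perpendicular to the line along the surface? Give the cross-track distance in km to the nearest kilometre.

δ₁₃ = central angle GPS4→W-41 = 0.332027 rad  (haversine)
θ₁₃ = bearing GPS4→W-41 = 13.426°,  θ₁₂ = bearing GPS4→BH7 = 246.117°
dₓₜ = R·arcsin(sin δ₁₃ · sin(θ₁₃ − θ₁₂)) = 6356.8·arcsin(0.32596·sin(-232.690°)) = 1667.106 km
|dₓₜ| = 1667.106 km

1667 km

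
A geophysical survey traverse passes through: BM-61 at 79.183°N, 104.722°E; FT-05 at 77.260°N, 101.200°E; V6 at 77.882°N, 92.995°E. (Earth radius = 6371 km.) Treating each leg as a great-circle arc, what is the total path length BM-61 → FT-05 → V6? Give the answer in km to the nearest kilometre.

436 km

BM-61→FT-05: c = 0.035816 rad, d = 228.19 km
FT-05→V6: c = 0.032645 rad, d = 207.98 km
Total = 228.19 + 207.98 = 436.17 km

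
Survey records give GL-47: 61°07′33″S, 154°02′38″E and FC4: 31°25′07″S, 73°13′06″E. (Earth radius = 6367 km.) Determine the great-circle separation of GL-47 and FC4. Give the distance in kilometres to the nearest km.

GL-47: φ = -61.12583°, λ = +154.04389°
FC4: φ = -31.41861°, λ = +73.21833°
Δφ = 29.7072°,  Δλ = -80.8256°
a = sin²(Δφ/2) + cos φ₁ cos φ₂ sin²(Δλ/2) = 0.238907
c = 2·arcsin(√a) = 1.021385 rad = 58.5211°
d = R·c = 6367 × 1.021385 = 6503.2 km

6503 km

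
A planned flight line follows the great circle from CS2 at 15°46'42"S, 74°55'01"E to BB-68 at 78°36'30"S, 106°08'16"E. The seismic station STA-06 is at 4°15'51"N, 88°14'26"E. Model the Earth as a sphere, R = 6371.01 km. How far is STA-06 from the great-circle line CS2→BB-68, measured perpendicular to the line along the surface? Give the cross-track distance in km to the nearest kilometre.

1718 km

CS2: φ = -15.77833°, λ = +74.91694°
BB-68: φ = -78.60833°, λ = +106.13778°
STA-06: φ = +4.26417°, λ = +88.24056°
δ₁₃ = central angle CS2→STA-06 = 0.418724 rad  (haversine)
θ₁₃ = bearing CS2→STA-06 = 34.417°,  θ₁₂ = bearing CS2→BB-68 = 173.492°
dₓₜ = R·arcsin(sin δ₁₃ · sin(θ₁₃ − θ₁₂)) = 6371.01·arcsin(0.40659·sin(-139.075°)) = -1717.650 km
|dₓₜ| = 1717.650 km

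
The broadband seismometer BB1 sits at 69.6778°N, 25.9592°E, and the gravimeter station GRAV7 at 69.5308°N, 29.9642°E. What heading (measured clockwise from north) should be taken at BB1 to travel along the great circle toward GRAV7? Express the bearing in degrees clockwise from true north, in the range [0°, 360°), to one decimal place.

Δλ = 4.0050°
y = sin Δλ · cos φ₂ = 0.024425
x = cos φ₁ sin φ₂ − sin φ₁ cos φ₂ cos Δλ = -0.001765
θ = atan2(y, x) = 94.1327° → 94.1327° (mod 360°)

94.1°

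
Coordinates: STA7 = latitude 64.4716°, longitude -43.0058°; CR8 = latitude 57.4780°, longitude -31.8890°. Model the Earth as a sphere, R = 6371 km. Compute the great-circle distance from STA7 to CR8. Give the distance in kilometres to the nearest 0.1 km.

Δφ = -6.9936°,  Δλ = 11.1168°
a = sin²(Δφ/2) + cos φ₁ cos φ₂ sin²(Δλ/2) = 0.005894
c = 2·arcsin(√a) = 0.153694 rad = 8.8060°
d = R·c = 6371 × 0.153694 = 979.2 km

979.2 km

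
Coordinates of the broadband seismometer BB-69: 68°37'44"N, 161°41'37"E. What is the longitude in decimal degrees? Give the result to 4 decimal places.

161° + 41′/60 + 37″/3600 = 161 + 0.68333 + 0.01028 = 161.6936°

161.6936°E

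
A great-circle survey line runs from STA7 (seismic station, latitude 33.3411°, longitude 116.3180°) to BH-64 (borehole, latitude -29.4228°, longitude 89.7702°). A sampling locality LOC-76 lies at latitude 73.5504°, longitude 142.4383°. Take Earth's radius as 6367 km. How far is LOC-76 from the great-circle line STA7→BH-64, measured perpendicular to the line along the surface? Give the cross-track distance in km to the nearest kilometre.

δ₁₃ = central angle STA7→LOC-76 = 0.738423 rad  (haversine)
θ₁₃ = bearing STA7→LOC-76 = 10.673°,  θ₁₂ = bearing STA7→BH-64 = 204.900°
dₓₜ = R·arcsin(sin δ₁₃ · sin(θ₁₃ − θ₁₂)) = 6367·arcsin(0.67312·sin(-194.227°)) = 1058.160 km
|dₓₜ| = 1058.160 km

1058 km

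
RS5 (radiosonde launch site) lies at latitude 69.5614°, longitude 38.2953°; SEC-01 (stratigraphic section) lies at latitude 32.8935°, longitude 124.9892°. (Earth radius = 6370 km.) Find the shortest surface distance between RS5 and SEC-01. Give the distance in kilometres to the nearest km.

Δφ = -36.6679°,  Δλ = 86.6939°
a = sin²(Δφ/2) + cos φ₁ cos φ₂ sin²(Δλ/2) = 0.237100
c = 2·arcsin(√a) = 1.017140 rad = 58.2778°
d = R·c = 6370 × 1.017140 = 6479.2 km

6479 km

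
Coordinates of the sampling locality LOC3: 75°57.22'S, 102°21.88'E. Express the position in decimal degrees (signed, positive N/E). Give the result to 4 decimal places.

-75.9537°, +102.3647°

lat: 75.9537° S → -75.9537°
lon: 102.3647° E → +102.3647°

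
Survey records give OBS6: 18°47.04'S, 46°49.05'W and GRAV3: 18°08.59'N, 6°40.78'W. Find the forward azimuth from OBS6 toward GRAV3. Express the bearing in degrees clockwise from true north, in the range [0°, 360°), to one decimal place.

OBS6: φ = -18.78400°, λ = -46.81750°
GRAV3: φ = +18.14317°, λ = -6.67967°
Δλ = 40.1378°
y = sin Δλ · cos φ₂ = 0.612579
x = cos φ₁ sin φ₂ − sin φ₁ cos φ₂ cos Δλ = 0.528737
θ = atan2(y, x) = 49.2014° → 49.2014° (mod 360°)

49.2°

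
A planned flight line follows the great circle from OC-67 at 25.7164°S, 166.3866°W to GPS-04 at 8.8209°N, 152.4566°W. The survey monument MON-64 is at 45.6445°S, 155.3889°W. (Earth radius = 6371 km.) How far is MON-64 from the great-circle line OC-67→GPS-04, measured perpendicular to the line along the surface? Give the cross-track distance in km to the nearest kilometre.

δ₁₃ = central angle OC-67→MON-64 = 0.380299 rad  (haversine)
θ₁₃ = bearing OC-67→MON-64 = 158.943°,  θ₁₂ = bearing OC-67→GPS-04 = 23.226°
dₓₜ = R·arcsin(sin δ₁₃ · sin(θ₁₃ − θ₁₂)) = 6371·arcsin(0.37120·sin(135.717°)) = 1670.253 km
|dₓₜ| = 1670.253 km

1670 km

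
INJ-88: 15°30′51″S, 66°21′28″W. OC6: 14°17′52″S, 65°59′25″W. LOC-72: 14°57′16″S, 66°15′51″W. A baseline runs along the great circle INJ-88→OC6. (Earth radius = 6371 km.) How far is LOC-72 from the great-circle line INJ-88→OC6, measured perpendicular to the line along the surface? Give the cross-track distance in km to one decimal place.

7.8 km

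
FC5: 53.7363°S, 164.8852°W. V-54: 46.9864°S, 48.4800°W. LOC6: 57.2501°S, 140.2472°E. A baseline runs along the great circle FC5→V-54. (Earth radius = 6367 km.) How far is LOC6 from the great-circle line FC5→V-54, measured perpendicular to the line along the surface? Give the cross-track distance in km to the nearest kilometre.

3287 km

δ₁₃ = central angle FC5→LOC6 = 0.531051 rad  (haversine)
θ₁₃ = bearing FC5→LOC6 = 240.879°,  θ₁₂ = bearing FC5→V-54 = 137.938°
dₓₜ = R·arcsin(sin δ₁₃ · sin(θ₁₃ − θ₁₂)) = 6367·arcsin(0.50644·sin(102.941°)) = 3286.637 km
|dₓₜ| = 3286.637 km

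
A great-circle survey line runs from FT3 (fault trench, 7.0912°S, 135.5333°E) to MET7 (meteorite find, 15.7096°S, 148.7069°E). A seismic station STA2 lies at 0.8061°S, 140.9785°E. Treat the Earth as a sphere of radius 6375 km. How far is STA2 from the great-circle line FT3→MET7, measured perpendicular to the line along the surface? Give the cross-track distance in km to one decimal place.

918.7 km

δ₁₃ = central angle FT3→STA2 = 0.144959 rad  (haversine)
θ₁₃ = bearing FT3→STA2 = 41.061°,  θ₁₂ = bearing FT3→MET7 = 124.888°
dₓₜ = R·arcsin(sin δ₁₃ · sin(θ₁₃ − θ₁₂)) = 6375·arcsin(0.14445·sin(-83.827°)) = -918.718 km
|dₓₜ| = 918.718 km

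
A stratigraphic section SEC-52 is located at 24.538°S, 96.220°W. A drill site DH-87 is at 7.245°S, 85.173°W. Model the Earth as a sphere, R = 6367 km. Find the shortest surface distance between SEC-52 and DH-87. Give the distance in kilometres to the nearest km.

2252 km

Δφ = 17.2930°,  Δλ = 11.0470°
a = sin²(Δφ/2) + cos φ₁ cos φ₂ sin²(Δλ/2) = 0.030962
c = 2·arcsin(√a) = 0.353764 rad = 20.2692°
d = R·c = 6367 × 0.353764 = 2252.4 km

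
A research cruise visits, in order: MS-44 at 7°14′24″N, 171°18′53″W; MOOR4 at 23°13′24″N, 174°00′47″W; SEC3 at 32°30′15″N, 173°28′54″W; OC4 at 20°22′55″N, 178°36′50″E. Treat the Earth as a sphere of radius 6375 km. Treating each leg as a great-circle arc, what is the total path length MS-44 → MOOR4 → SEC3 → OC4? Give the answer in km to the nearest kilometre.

4396 km

MS-44: φ = +7.24000°, λ = -171.31472°
MOOR4: φ = +23.22333°, λ = -174.01306°
SEC3: φ = +32.50417°, λ = -173.48167°
OC4: φ = +20.38194°, λ = +178.61389°
MS-44→MOOR4: c = 0.282609 rad, d = 1801.64 km
MOOR4→SEC3: c = 0.162188 rad, d = 1033.95 km
SEC3→OC4: c = 0.244780 rad, d = 1560.47 km
Total = 1801.64 + 1033.95 + 1560.47 = 4396.05 km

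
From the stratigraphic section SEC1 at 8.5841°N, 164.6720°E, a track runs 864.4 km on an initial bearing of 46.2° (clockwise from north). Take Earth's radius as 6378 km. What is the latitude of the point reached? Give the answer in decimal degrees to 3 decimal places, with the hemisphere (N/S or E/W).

13.908°N

δ = d/R = 864.4/6378 = 0.135528 rad
φ₂ = arcsin(sin φ₁ cos δ + cos φ₁ sin δ cos θ)
   = arcsin(0.14926·0.99083 + 0.98880·0.13511·0.69214) = 13.90795°
λ₂ = λ₁ + atan2(sin θ sin δ cos φ₁, cos δ − sin φ₁ sin φ₂) = 170.43796°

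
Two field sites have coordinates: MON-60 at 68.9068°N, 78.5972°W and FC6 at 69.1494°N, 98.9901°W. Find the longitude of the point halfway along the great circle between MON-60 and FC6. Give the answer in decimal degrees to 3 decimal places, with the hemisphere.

Bx = cos φ₂ cos Δλ = 0.333624,  By = cos φ₂ sin Δλ = -0.124027
φₘ = atan2(sin φ₁ + sin φ₂, √((cos φ₁ + Bx)² + By²)) = 69.33112°
λₘ = λ₁ + atan2(By, cos φ₁ + Bx) = -88.73673°

88.737°W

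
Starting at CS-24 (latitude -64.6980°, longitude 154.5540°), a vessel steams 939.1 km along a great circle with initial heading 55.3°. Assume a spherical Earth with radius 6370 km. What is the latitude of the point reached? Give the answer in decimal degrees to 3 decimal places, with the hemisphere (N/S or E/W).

59.151°S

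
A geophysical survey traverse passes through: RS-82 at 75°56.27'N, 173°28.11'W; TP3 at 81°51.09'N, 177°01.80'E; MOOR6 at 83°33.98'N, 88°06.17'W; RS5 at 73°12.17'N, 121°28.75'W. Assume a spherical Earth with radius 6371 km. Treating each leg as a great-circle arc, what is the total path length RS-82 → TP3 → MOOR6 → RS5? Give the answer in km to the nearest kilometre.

3214 km

RS-82: φ = +75.93783°, λ = -173.46850°
TP3: φ = +81.85150°, λ = +177.03000°
MOOR6: φ = +83.56633°, λ = -88.10283°
RS5: φ = +73.20283°, λ = -121.47917°
RS-82→TP3: c = 0.107701 rad, d = 686.17 km
TP3→MOOR6: c = 0.188308 rad, d = 1199.71 km
MOOR6→RS5: c = 0.208484 rad, d = 1328.25 km
Total = 686.17 + 1199.71 + 1328.25 = 3214.13 km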